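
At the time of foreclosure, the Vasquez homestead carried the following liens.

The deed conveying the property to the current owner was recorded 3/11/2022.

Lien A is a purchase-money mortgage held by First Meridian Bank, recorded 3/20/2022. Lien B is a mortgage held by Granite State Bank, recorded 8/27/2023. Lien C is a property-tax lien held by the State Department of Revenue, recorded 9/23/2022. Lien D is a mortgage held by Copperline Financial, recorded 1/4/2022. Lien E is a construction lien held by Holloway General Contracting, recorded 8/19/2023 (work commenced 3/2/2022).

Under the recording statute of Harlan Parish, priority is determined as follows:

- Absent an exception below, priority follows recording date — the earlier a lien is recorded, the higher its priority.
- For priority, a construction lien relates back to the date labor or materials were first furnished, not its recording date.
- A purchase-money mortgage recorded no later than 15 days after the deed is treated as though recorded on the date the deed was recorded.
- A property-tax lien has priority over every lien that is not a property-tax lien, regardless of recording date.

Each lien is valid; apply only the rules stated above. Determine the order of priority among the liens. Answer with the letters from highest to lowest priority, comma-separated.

C, D, E, A, B

Adjusting effective dates: A was recorded within the 15-day window, so its effective date is the deed date 3/11/2022; E's effective date is 3/2/2022, when work began.
As a property-tax lien, C is senior to every other lien.
Remaining liens by effective date: D (1/4/2022), E (3/2/2022), A (3/11/2022), B (8/27/2023).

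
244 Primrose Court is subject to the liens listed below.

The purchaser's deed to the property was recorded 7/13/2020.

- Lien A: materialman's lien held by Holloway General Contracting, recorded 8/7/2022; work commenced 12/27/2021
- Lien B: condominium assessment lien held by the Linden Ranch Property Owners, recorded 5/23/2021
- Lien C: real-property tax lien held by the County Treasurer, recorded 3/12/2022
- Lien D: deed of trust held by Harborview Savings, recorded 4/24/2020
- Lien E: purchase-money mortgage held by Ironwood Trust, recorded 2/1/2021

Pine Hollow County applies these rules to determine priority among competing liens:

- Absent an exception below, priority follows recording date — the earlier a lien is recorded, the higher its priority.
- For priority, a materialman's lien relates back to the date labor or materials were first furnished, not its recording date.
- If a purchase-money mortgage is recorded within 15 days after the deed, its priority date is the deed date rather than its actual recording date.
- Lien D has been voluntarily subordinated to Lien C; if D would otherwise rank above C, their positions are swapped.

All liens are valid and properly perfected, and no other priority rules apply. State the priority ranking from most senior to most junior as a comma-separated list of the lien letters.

C, E, B, A, D

First, effective dates: A's effective date is 12/27/2021, when work began; E missed the 15-day window (203 days after the deed), so its recording date stands.
Sorted by effective date: D (4/24/2020), E (2/1/2021), B (5/23/2021), A (12/27/2021), C (3/12/2022).
Because D would otherwise rank above C, the subordination swaps them.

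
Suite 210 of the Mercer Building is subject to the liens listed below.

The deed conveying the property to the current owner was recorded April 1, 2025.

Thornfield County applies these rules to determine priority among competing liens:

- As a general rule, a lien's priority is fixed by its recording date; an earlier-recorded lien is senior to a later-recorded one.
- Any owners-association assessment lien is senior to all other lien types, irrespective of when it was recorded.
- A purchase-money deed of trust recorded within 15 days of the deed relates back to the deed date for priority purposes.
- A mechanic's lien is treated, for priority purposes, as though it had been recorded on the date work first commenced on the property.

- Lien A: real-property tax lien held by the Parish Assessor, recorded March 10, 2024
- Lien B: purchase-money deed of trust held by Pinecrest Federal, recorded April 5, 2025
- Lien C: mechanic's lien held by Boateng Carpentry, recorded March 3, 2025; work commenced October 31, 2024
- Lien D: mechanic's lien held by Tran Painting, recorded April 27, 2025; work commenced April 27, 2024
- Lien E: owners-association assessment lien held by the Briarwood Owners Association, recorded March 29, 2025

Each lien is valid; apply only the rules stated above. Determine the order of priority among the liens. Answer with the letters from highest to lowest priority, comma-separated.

E, A, D, C, B

Effective dates after the stated exceptions: B's effective date is the deed date, April 1, 2025; C is treated as recorded October 31, 2024, the work-commencement date; D's effective date is April 27, 2024, when work began.
E, as an owners-association assessment lien, has superpriority and ranks first.
The other liens, earliest effective date first: A (March 10, 2024), D (April 27, 2024), C (October 31, 2024), B (April 1, 2025).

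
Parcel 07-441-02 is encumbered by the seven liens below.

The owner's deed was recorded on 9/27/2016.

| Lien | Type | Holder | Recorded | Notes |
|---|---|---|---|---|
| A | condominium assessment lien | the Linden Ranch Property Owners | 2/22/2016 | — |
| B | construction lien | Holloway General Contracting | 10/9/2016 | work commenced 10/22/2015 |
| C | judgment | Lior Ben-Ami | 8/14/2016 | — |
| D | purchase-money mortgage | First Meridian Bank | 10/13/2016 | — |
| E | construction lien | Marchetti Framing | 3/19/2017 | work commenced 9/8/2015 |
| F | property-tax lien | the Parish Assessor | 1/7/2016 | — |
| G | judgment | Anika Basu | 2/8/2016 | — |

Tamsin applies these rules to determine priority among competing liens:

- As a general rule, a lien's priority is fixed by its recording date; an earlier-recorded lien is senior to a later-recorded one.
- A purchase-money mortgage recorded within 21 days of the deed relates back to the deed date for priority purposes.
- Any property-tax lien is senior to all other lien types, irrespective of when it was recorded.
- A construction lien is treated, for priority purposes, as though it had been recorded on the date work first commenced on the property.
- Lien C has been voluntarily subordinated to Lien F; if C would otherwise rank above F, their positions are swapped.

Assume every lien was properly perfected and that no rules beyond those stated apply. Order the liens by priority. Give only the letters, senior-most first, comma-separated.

Effective dates: B relates back to 10/22/2015 (work commenced); D was recorded within the 21-day window, so its effective date is the deed date 9/27/2016; E is treated as recorded 9/8/2015, the work-commencement date.
F is a property-tax lien and takes priority over every other lien.
Ordering the rest by effective date: E (9/8/2015), B (10/22/2015), G (2/8/2016), A (2/22/2016), C (8/14/2016), D (9/27/2016).
C already ranks below F; the subordination has no effect.

F, E, B, G, A, C, D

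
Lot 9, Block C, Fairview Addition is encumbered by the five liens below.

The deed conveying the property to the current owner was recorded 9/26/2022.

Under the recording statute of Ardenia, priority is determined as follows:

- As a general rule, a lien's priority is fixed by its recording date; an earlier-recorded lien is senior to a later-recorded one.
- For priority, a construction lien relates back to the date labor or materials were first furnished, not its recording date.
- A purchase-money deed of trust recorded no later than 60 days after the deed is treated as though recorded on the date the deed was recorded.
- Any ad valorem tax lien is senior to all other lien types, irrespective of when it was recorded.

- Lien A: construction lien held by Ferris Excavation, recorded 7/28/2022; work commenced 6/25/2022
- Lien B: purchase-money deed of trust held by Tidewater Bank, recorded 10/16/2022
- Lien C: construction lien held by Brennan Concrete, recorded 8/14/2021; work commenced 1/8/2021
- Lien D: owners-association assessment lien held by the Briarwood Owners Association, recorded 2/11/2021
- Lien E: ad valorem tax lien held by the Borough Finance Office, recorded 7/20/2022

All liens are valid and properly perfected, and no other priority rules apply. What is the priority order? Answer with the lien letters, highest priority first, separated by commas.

E, C, D, A, B

Adjusting effective dates: A is treated as recorded 6/25/2022, the work-commencement date; B was recorded within the 60-day window, so its effective date is the deed date 9/26/2022; C's effective date is 1/8/2021, when work began.
E, as an ad valorem tax lien, has superpriority and ranks first.
Remaining liens by effective date: C (1/8/2021), D (2/11/2021), A (6/25/2022), B (9/26/2022).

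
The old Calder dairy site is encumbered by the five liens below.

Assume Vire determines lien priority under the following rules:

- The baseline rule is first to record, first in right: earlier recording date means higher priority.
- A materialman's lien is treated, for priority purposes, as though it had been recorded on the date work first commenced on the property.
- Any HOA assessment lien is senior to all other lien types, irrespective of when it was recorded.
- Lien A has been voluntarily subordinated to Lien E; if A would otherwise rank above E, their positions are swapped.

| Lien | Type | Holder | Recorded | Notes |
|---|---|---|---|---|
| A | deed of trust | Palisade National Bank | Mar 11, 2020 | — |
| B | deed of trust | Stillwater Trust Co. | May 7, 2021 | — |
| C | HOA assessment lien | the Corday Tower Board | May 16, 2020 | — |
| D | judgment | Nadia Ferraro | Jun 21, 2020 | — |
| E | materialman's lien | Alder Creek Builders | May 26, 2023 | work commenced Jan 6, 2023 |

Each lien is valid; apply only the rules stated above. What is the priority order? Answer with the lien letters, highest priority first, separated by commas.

C, E, D, B, A

First, effective dates: E is treated as recorded Jan 6, 2023, the work-commencement date.
C, as an HOA assessment lien, has superpriority and ranks first.
Ordering the rest by effective date: A (Mar 11, 2020), D (Jun 21, 2020), B (May 7, 2021), E (Jan 6, 2023).
The subordination applies — A was senior to E — so A and E swap.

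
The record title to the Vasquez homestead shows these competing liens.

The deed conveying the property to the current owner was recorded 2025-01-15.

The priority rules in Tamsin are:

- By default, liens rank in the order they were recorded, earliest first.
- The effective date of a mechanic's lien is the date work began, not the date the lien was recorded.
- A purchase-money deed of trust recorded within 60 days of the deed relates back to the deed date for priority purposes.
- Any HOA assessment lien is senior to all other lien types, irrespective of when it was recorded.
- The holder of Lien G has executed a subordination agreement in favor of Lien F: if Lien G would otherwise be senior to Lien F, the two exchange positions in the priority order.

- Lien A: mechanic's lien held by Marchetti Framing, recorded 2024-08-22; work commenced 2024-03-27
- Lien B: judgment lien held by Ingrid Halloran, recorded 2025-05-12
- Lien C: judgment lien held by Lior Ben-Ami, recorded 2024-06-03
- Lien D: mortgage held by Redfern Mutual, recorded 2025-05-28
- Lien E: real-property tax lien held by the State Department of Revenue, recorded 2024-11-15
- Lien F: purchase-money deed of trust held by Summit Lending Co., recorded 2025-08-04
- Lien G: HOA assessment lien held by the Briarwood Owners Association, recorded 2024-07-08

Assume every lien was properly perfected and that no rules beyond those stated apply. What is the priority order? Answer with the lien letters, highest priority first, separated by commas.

F, A, C, E, B, D, G

Effective dates after the stated exceptions: A is treated as recorded 2024-03-27, the work-commencement date; F was recorded 201 days after the deed, outside the 60-day window, so it keeps its recording date.
G, as an HOA assessment lien, has superpriority and ranks first.
The other liens, earliest effective date first: A (2024-03-27), C (2024-06-03), E (2024-11-15), B (2025-05-12), D (2025-05-28), F (2025-08-04).
Because G would otherwise rank above F, the subordination swaps them.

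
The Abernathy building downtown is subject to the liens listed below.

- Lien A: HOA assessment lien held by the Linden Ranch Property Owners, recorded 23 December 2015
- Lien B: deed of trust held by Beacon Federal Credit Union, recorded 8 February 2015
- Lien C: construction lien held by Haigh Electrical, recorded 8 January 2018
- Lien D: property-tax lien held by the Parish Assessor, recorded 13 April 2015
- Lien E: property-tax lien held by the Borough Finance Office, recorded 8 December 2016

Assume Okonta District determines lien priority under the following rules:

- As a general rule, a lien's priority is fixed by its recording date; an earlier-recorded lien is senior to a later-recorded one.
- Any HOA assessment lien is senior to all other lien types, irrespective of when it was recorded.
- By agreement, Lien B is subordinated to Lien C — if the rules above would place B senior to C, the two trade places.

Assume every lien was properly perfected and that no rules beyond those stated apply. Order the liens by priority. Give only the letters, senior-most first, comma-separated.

As an HOA assessment lien, A is senior to every other lien.
The other liens, earliest effective date first: B (8 February 2015), D (13 April 2015), E (8 December 2016), C (8 January 2018).
B would otherwise be senior to C, so under the subordination agreement B and C exchange positions.

A, C, D, E, B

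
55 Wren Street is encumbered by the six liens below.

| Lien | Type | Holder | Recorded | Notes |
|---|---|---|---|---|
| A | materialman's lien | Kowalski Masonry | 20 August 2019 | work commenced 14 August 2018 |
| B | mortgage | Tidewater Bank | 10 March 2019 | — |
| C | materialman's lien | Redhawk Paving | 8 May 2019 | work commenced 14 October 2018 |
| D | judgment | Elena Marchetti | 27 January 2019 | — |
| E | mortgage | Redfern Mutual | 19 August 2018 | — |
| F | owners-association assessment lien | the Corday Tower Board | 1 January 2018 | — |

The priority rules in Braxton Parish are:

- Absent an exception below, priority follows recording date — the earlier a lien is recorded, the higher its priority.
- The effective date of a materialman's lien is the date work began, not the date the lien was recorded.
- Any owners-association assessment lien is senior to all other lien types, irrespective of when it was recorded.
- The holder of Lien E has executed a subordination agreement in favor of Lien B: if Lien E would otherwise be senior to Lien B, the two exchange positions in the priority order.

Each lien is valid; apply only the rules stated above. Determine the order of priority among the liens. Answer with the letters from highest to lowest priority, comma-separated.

F, A, B, C, D, E

Adjusting effective dates: A relates back to 14 August 2018 (work commenced); C relates back to 14 October 2018 (work commenced).
F, as an owners-association assessment lien, has superpriority and ranks first.
Among the remaining liens, by effective date: A (14 August 2018), E (19 August 2018), C (14 October 2018), D (27 January 2019), B (10 March 2019).
The subordination applies — E was senior to B — so E and B swap.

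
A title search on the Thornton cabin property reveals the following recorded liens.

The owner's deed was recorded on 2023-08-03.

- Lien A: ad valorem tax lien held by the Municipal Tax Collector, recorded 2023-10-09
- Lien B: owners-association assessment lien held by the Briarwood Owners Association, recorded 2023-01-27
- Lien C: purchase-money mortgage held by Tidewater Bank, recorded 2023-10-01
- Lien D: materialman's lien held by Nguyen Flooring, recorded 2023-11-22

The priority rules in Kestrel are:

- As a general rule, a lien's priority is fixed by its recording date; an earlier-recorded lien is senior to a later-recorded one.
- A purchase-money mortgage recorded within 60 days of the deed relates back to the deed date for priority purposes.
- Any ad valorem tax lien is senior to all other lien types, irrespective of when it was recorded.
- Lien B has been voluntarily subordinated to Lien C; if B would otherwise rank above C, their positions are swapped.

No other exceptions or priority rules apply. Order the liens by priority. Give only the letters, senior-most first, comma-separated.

A, C, B, D

Effective dates after the stated exceptions: C relates back to the deed date 2023-08-03.
As an ad valorem tax lien, A is senior to every other lien.
The other liens, earliest effective date first: B (2023-01-27), C (2023-08-03), D (2023-11-22).
B would otherwise be senior to C, so under the subordination agreement B and C exchange positions.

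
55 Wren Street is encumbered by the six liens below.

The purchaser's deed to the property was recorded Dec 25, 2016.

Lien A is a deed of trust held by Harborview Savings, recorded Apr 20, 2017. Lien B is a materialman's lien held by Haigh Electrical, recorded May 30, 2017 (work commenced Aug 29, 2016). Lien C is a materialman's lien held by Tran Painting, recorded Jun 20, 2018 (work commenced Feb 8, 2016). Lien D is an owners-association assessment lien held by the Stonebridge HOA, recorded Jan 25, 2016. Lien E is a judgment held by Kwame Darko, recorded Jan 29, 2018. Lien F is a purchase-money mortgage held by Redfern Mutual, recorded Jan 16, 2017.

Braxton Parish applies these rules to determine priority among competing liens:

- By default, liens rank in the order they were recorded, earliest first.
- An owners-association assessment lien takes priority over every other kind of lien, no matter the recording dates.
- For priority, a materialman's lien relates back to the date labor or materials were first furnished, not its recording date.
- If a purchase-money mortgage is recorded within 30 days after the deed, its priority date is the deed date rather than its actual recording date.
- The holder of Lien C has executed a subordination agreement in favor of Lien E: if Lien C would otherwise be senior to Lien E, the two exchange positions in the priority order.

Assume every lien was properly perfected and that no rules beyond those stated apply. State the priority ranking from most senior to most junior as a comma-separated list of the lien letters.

D, E, B, F, A, C

First, effective dates: B relates back to Aug 29, 2016 (work commenced); C relates back to Feb 8, 2016 (work commenced); F relates back to the deed date Dec 25, 2016.
D, as an owners-association assessment lien, has superpriority and ranks first.
Ordering the rest by effective date: C (Feb 8, 2016), B (Aug 29, 2016), F (Dec 25, 2016), A (Apr 20, 2017), E (Jan 29, 2018).
C is senior to E before the subordination, so the two trade places.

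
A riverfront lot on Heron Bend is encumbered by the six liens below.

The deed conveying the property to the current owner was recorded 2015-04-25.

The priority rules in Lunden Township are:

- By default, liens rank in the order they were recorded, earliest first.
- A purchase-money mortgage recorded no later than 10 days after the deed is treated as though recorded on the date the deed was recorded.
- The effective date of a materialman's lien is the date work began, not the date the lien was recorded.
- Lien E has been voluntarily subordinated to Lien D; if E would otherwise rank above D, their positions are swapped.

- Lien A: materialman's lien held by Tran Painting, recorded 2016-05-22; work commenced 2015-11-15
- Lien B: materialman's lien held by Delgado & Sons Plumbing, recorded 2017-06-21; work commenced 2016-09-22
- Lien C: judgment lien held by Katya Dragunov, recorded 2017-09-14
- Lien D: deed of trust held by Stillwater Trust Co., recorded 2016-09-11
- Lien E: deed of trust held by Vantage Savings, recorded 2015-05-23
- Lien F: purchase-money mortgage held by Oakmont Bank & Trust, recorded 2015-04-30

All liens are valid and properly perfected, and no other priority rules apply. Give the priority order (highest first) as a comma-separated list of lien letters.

F, D, A, E, B, C

Effective dates: A relates back to 2015-11-15 (work commenced); B's effective date is 2016-09-22, when work began; F was recorded within the 10-day window, so its effective date is the deed date 2015-04-25.
By effective date, earliest first: F (2015-04-25), E (2015-05-23), A (2015-11-15), D (2016-09-11), B (2016-09-22), C (2017-09-14).
E is senior to D before the subordination, so the two trade places.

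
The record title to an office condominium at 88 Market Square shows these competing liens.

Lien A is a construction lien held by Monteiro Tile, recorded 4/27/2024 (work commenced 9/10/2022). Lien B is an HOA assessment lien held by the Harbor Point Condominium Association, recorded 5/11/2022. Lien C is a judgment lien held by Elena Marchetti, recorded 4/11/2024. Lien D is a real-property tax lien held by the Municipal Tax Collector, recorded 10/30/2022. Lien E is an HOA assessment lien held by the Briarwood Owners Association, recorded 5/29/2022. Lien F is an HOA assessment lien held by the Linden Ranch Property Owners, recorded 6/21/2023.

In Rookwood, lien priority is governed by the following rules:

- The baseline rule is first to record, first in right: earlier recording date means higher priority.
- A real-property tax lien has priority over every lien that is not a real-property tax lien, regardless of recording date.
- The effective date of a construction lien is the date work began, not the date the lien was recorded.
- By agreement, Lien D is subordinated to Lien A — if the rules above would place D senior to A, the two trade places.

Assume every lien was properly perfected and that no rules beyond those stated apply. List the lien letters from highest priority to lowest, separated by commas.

Adjusting effective dates: A is treated as recorded 9/10/2022, the work-commencement date.
D, as a real-property tax lien, has superpriority and ranks first.
Remaining liens by effective date: B (5/11/2022), E (5/29/2022), A (9/10/2022), F (6/21/2023), C (4/11/2024).
D would otherwise be senior to A, so under the subordination agreement D and A exchange positions.

A, B, E, D, F, C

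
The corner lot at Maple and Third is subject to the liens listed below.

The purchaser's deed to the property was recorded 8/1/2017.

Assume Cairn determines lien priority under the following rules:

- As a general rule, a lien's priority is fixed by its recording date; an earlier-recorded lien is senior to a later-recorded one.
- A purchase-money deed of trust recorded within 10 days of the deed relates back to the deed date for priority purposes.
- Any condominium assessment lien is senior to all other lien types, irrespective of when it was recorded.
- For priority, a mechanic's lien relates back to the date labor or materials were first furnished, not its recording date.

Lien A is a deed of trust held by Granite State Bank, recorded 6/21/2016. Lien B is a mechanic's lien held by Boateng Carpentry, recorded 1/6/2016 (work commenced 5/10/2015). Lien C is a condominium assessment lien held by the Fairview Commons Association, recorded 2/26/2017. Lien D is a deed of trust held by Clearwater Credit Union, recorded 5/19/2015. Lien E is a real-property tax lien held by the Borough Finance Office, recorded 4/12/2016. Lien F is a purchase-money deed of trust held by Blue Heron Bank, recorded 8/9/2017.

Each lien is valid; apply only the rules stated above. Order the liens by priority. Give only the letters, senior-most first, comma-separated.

Adjusting effective dates: B's effective date is 5/10/2015, when work began; F's effective date is the deed date, 8/1/2017.
C is a condominium assessment lien and takes priority over every other lien.
Ordering the rest by effective date: B (5/10/2015), D (5/19/2015), E (4/12/2016), A (6/21/2016), F (8/1/2017).

C, B, D, E, A, F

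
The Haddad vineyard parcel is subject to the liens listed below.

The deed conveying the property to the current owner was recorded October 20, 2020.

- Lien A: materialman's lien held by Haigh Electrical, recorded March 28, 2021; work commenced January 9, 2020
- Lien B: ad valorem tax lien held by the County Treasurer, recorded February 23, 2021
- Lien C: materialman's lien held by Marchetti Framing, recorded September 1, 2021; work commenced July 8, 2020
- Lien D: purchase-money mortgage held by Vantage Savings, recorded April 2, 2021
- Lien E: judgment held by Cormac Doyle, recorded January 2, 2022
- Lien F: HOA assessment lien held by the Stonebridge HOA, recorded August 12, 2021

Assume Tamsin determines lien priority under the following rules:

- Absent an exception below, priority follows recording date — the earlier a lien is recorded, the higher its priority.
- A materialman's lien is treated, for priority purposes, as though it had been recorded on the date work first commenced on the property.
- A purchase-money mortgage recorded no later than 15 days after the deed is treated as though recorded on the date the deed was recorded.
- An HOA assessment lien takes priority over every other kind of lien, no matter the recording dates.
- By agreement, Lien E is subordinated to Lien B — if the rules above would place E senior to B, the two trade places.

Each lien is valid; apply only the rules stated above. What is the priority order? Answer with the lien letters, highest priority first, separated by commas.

First, effective dates: A is treated as recorded January 9, 2020, the work-commencement date; C is treated as recorded July 8, 2020, the work-commencement date; D missed the 15-day window (164 days after the deed), so its recording date stands.
F is an HOA assessment lien, so it outranks all other liens regardless of date.
Ordering the rest by effective date: A (January 9, 2020), C (July 8, 2020), B (February 23, 2021), D (April 2, 2021), E (January 2, 2022).
E already ranks below B; the subordination has no effect.

F, A, C, B, D, E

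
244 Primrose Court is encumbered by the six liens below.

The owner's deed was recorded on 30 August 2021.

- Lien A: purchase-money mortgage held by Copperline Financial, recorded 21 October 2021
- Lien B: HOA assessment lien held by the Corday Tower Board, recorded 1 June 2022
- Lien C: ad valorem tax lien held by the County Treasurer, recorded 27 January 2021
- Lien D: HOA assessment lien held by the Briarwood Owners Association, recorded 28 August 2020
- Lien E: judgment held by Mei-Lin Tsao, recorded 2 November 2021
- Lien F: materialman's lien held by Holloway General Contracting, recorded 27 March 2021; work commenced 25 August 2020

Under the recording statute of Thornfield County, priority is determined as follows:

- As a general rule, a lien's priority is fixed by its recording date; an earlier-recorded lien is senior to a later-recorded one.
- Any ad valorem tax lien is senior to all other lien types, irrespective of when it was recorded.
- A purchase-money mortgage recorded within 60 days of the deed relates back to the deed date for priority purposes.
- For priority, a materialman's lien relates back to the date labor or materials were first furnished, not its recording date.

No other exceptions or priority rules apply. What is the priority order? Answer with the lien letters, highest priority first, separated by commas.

First, effective dates: A's effective date is the deed date, 30 August 2021; F is treated as recorded 25 August 2020, the work-commencement date.
As an ad valorem tax lien, C is senior to every other lien.
Among the remaining liens, by effective date: F (25 August 2020), D (28 August 2020), A (30 August 2021), E (2 November 2021), B (1 June 2022).

C, F, D, A, E, B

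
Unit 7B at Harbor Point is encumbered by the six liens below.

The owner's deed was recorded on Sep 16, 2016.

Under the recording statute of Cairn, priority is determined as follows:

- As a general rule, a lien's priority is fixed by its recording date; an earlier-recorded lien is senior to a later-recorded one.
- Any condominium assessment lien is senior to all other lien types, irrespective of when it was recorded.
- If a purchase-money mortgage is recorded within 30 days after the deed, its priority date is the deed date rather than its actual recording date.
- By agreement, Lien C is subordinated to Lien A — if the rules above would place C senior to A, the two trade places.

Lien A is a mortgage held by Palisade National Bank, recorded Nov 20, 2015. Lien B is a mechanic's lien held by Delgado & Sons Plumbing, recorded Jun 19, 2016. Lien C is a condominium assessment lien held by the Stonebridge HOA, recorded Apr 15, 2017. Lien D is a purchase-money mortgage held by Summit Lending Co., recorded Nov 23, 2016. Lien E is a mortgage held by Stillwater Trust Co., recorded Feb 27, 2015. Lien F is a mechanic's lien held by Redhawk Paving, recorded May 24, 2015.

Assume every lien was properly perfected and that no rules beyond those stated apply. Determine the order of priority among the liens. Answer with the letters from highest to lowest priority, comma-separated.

Effective dates: D was recorded 68 days after the deed, outside the 30-day window, so it keeps its recording date.
As a condominium assessment lien, C is senior to every other lien.
Among the remaining liens, by effective date: E (Feb 27, 2015), F (May 24, 2015), A (Nov 20, 2015), B (Jun 19, 2016), D (Nov 23, 2016).
Because C would otherwise rank above A, the subordination swaps them.

A, E, F, C, B, D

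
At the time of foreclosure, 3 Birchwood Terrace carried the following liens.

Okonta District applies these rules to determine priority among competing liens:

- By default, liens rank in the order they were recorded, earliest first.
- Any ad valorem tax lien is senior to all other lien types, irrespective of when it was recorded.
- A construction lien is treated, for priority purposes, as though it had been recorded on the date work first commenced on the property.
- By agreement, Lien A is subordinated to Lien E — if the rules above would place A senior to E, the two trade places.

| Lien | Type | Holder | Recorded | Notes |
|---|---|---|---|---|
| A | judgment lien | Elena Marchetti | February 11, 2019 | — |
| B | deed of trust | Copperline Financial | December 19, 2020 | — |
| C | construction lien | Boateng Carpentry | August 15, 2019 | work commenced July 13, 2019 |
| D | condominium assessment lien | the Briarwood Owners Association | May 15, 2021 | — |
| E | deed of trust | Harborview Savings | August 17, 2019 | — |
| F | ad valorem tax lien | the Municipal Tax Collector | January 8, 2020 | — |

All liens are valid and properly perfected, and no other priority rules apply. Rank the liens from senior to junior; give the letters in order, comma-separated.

Adjusting effective dates: C is treated as recorded July 13, 2019, the work-commencement date.
F is an ad valorem tax lien, so it outranks all other liens regardless of date.
The other liens, earliest effective date first: A (February 11, 2019), C (July 13, 2019), E (August 17, 2019), B (December 19, 2020), D (May 15, 2021).
A is senior to E before the subordination, so the two trade places.

F, E, C, A, B, D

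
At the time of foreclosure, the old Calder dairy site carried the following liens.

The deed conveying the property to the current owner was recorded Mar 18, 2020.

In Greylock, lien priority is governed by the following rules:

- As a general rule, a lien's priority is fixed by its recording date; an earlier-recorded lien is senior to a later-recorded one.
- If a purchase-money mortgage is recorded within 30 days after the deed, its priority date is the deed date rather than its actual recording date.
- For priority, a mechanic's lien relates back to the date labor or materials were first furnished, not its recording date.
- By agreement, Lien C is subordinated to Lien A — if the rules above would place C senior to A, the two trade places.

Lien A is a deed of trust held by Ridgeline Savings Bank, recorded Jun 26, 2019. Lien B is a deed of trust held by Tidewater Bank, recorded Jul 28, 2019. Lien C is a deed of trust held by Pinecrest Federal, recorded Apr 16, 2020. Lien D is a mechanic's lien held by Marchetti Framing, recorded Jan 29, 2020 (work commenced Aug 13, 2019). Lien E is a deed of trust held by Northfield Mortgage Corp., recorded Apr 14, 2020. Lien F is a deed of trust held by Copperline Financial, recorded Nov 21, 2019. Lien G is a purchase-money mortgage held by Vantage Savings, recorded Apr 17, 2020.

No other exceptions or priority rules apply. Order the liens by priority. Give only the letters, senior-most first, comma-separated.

Effective dates: D relates back to Aug 13, 2019 (work commenced); G's effective date is the deed date, Mar 18, 2020.
Ordering by effective date: A (Jun 26, 2019), B (Jul 28, 2019), D (Aug 13, 2019), F (Nov 21, 2019), G (Mar 18, 2020), E (Apr 14, 2020), C (Apr 16, 2020).
Since C is not senior to A, the subordination leaves the order unchanged.

A, B, D, F, G, E, C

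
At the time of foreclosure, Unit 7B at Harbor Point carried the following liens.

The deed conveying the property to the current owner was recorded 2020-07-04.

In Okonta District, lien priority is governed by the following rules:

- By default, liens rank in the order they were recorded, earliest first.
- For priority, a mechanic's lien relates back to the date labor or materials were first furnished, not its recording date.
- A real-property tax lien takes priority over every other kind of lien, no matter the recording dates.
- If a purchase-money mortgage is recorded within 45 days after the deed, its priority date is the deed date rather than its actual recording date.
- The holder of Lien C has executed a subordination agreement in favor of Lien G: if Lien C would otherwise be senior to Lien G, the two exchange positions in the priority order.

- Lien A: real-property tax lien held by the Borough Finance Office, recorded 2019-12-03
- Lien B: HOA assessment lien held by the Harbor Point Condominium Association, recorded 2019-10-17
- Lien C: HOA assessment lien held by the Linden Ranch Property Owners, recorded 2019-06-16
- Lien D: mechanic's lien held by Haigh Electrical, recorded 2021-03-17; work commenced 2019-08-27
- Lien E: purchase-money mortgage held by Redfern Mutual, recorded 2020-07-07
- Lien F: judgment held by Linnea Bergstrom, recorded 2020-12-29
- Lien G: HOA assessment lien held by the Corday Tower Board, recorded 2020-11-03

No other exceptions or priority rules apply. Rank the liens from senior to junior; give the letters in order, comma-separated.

A, G, D, B, E, C, F

Adjusting effective dates: D's effective date is 2019-08-27, when work began; E relates back to the deed date 2020-07-04.
A, as a real-property tax lien, has superpriority and ranks first.
Remaining liens by effective date: C (2019-06-16), D (2019-08-27), B (2019-10-17), E (2020-07-04), G (2020-11-03), F (2020-12-29).
C is senior to G before the subordination, so the two trade places.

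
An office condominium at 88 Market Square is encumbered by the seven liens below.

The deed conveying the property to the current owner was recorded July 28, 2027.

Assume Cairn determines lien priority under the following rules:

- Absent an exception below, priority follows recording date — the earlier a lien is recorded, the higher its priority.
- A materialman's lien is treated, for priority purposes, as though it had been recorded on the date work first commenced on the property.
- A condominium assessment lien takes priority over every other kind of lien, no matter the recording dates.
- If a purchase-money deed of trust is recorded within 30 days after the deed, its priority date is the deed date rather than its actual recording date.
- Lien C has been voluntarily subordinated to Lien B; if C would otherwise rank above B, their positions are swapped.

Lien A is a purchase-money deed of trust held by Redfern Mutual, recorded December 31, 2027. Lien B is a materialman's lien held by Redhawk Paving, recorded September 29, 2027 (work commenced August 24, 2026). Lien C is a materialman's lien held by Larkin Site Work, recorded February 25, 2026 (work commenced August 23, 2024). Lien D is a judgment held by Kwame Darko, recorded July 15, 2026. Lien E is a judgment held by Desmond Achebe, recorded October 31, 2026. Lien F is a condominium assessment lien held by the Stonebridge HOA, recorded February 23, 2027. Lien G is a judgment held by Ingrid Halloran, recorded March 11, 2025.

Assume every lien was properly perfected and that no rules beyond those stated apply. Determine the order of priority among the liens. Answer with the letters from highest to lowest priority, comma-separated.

Effective dates: A was recorded 156 days after the deed — beyond 30 days — so no relation-back applies; B's effective date is August 24, 2026, when work began; C relates back to August 23, 2024 (work commenced).
F is a condominium assessment lien and takes priority over every other lien.
Ordering the rest by effective date: C (August 23, 2024), G (March 11, 2025), D (July 15, 2026), B (August 24, 2026), E (October 31, 2026), A (December 31, 2027).
C is senior to B before the subordination, so the two trade places.

F, B, G, D, C, E, A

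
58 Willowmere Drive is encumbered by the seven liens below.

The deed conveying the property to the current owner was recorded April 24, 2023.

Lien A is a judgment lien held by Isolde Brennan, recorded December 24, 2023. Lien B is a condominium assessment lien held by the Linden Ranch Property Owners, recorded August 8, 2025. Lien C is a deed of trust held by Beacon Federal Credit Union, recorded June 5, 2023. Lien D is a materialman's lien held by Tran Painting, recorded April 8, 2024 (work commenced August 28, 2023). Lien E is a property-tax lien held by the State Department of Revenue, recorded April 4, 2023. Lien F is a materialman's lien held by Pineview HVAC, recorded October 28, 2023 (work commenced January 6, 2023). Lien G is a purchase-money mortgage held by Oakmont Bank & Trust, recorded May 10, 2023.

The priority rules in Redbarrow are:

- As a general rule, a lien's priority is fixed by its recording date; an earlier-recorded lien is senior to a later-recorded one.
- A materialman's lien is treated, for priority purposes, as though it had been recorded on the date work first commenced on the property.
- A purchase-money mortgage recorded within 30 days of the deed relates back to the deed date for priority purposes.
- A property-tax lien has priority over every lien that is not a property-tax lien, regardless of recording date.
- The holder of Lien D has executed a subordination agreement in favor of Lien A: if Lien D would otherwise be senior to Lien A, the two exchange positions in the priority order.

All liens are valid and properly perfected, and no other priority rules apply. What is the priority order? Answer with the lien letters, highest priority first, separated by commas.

Effective dates: D's effective date is August 28, 2023, when work began; F's effective date is January 6, 2023, when work began; G relates back to the deed date April 24, 2023.
E is a property-tax lien and takes priority over every other lien.
Ordering the rest by effective date: F (January 6, 2023), G (April 24, 2023), C (June 5, 2023), D (August 28, 2023), A (December 24, 2023), B (August 8, 2025).
D is senior to A before the subordination, so the two trade places.

E, F, G, C, A, D, B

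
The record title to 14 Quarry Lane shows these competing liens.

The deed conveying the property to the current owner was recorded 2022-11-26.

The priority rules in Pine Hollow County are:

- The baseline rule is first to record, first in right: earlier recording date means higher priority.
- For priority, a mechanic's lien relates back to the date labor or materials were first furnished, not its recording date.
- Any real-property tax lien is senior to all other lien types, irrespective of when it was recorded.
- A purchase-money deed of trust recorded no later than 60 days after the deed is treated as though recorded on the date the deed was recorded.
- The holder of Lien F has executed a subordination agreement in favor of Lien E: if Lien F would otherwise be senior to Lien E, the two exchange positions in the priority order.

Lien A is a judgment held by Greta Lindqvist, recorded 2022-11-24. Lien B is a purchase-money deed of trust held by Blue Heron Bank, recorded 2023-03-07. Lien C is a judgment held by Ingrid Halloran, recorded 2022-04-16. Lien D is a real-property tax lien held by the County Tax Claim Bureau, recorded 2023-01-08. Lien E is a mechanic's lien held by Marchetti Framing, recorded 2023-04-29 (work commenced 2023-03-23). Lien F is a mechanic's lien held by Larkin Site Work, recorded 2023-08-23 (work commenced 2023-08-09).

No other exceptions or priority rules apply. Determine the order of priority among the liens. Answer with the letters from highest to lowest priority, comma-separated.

Effective dates after the stated exceptions: B was recorded 101 days after the deed, outside the 60-day window, so it keeps its recording date; E's effective date is 2023-03-23, when work began; F relates back to 2023-08-09 (work commenced).
As a real-property tax lien, D is senior to every other lien.
Among the remaining liens, by effective date: C (2022-04-16), A (2022-11-24), B (2023-03-07), E (2023-03-23), F (2023-08-09).
F already ranks below E; the subordination has no effect.

D, C, A, B, E, F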